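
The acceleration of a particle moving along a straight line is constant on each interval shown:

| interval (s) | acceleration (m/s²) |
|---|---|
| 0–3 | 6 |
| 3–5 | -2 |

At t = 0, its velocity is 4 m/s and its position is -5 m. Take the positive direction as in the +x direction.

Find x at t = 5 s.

74 m

On each constant-a segment, Δv = aΔt and Δx = v₀Δt + ½aΔt²; chain segment to segment.
0–3 s: v starts 4 m/s; Δx = 4·3 + ½·6·3² = 39 m; v ends 22 m/s.
3–5 s: v starts 22 m/s; Δx = 22·2 + ½·-2·2² = 40 m; v ends 18 m/s.
x(5) = -5 + Σ Δx = 74 m.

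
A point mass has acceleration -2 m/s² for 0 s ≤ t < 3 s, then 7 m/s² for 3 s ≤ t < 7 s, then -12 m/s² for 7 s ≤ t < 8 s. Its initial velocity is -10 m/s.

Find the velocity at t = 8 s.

0 m/s

Δv equals the area under the a-t graph; then v = v₀ + Δv.
0–3 s: -2 × 3 = -6 m/s
3–7 s: 7 × 4 = 28 m/s
7–8 s: -12 × 1 = -12 m/s
Δv = 10 m/s, so v(8) = -10 + (10) = 0 m/s.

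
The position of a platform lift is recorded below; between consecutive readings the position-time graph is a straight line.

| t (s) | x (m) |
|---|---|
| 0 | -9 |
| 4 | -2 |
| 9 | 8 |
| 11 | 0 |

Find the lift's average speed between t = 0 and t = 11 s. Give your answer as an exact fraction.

Average speed = (total path length)/(elapsed time); on a piecewise-linear x-t graph the path length is Σ|Δx|.
0–4 s: |Δx| = |-2 − -9| = 7 m
4–9 s: |Δx| = |8 − -2| = 10 m
9–11 s: |Δx| = |0 − 8| = 8 m
Total path = 25 m; average speed = 25/11 = 25/11 m/s.

25/11 m/s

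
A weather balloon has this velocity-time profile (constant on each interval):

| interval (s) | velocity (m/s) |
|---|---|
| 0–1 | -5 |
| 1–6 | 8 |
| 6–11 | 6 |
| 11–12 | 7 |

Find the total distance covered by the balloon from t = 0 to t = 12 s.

82 m

Total distance travelled is ∫|v| dt — sum the magnitudes of each area piece.
0–1 s: |-5| × 1 = 5 m
1–6 s: |8| × 5 = 40 m
6–11 s: |6| × 5 = 30 m
11–12 s: |7| × 1 = 7 m
Total distance = 82 m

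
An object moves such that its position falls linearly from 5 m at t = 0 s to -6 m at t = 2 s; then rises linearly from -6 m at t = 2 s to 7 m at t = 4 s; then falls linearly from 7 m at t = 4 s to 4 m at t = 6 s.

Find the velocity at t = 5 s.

-1.5 m/s

Velocity is the slope of the x-t graph on 4–6 s: (4 − 7)/(6 − 4) = -1.5 m/s.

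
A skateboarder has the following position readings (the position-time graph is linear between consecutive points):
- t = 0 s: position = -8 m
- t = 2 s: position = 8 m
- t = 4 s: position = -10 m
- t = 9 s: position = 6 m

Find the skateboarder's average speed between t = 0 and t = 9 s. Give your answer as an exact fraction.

Average speed = (total path length)/(elapsed time); on a piecewise-linear x-t graph the path length is Σ|Δx|.
0–2 s: |Δx| = |8 − -8| = 16 m
2–4 s: |Δx| = |-10 − 8| = 18 m
4–9 s: |Δx| = |6 − -10| = 16 m
Total path = 50 m; average speed = 50/9 = 50/9 m/s.

50/9 m/s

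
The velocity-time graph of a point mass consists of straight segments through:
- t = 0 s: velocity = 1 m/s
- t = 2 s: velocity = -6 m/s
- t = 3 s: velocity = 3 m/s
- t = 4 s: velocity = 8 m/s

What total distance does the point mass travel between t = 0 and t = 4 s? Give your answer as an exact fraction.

93/7 m

Distance (not displacement) is the total path length: add the absolute areas under v-t.
0–2 s: v = 0 at t = 2/7 s; triangle areas 1/7 + 36/7 = 37/7 m
2–3 s: v = 0 at t = 8/3 s; triangle areas 2 + 0.5 = 2.5 m
3–4 s: |½(3 + 8)(1)| = 5.5 m
Total distance = 93/7 m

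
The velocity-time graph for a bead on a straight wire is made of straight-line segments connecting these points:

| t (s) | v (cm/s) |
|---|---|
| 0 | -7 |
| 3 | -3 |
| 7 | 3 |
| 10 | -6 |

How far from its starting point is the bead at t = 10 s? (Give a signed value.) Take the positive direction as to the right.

-19.5 cm

Displacement is the signed area under the v-t curve.
0–3 s: ½(-7 + -3)(3) = -15 cm
3–7 s: ½(-3 + 3)(4) = 0 cm
7–10 s: ½(3 + -6)(3) = -4.5 cm
Net displacement = -19.5 cm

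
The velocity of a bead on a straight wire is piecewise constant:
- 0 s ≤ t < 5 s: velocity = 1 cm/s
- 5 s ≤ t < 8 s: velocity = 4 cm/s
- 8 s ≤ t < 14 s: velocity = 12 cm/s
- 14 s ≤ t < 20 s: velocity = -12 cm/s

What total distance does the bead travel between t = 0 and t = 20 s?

161 cm

Total distance travelled is ∫|v| dt — sum the magnitudes of each area piece.
0–5 s: |1| × 5 = 5 cm
5–8 s: |4| × 3 = 12 cm
8–14 s: |12| × 6 = 72 cm
14–20 s: |-12| × 6 = 72 cm
Total distance = 161 cm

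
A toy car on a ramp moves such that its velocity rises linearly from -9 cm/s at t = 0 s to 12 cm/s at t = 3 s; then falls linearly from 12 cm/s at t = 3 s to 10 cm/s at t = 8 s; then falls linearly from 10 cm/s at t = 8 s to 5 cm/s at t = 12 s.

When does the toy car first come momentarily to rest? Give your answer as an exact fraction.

v changes sign on 0–3 s (from -9 to 12); the graph is linear there, so v = 0 at t = 0 + (9)·(3 − 0)/(12 − -9) = 9/7 s.

t = 9/7 s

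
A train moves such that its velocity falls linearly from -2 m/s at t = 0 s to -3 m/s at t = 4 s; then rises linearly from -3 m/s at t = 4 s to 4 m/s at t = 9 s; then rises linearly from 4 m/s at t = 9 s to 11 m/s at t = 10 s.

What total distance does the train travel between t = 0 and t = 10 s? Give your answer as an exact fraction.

Total distance travelled is ∫|v| dt — sum the magnitudes of each area piece.
0–4 s: |½(-2 + -3)(4)| = 10 m
4–9 s: v = 0 at t = 43/7 s; triangle areas 45/14 + 40/7 = 125/14 m
9–10 s: |½(4 + 11)(1)| = 7.5 m
Total distance = 185/7 m

185/7 m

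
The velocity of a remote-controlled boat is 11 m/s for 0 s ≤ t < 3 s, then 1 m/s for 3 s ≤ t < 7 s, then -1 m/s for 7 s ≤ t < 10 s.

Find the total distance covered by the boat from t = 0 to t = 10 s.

40 m

Distance (not displacement) is the total path length: add the absolute areas under v-t.
0–3 s: |11| × 3 = 33 m
3–7 s: |1| × 4 = 4 m
7–10 s: |-1| × 3 = 3 m
Total distance = 40 m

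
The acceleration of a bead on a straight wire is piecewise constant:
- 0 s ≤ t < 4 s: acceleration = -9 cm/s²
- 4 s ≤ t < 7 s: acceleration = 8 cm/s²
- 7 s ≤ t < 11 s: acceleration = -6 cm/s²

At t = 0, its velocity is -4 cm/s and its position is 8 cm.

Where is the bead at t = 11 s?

On each constant-a segment, Δv = aΔt and Δx = v₀Δt + ½aΔt²; chain segment to segment.
0–4 s: v starts -4 cm/s; Δx = -4·4 + ½·-9·4² = -88 cm; v ends -40 cm/s.
4–7 s: v starts -40 cm/s; Δx = -40·3 + ½·8·3² = -84 cm; v ends -16 cm/s.
7–11 s: v starts -16 cm/s; Δx = -16·4 + ½·-6·4² = -112 cm; v ends -40 cm/s.
x(11) = 8 + Σ Δx = -276 cm.

-276 cm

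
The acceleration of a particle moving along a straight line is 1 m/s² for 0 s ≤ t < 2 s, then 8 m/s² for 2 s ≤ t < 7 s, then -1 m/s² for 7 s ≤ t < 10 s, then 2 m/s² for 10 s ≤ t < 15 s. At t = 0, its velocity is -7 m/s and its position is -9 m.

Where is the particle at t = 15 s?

339.5 m

On each constant-a segment, Δv = aΔt and Δx = v₀Δt + ½aΔt²; chain segment to segment.
0–2 s: v starts -7 m/s; Δx = -7·2 + ½·1·2² = -12 m; v ends -5 m/s.
2–7 s: v starts -5 m/s; Δx = -5·5 + ½·8·5² = 75 m; v ends 35 m/s.
7–10 s: v starts 35 m/s; Δx = 35·3 + ½·-1·3² = 100.5 m; v ends 32 m/s.
10–15 s: v starts 32 m/s; Δx = 32·5 + ½·2·5² = 185 m; v ends 42 m/s.
x(15) = -9 + Σ Δx = 339.5 m.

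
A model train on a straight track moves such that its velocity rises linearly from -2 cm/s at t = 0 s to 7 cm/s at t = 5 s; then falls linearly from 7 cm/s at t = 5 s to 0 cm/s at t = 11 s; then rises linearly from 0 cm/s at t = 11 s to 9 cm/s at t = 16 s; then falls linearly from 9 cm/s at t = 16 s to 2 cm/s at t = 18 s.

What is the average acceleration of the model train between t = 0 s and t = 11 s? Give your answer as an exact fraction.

2/11 cm/s²

Average acceleration = Δv/Δt = (0 − -2)/(11 − 0) = 2/11 cm/s².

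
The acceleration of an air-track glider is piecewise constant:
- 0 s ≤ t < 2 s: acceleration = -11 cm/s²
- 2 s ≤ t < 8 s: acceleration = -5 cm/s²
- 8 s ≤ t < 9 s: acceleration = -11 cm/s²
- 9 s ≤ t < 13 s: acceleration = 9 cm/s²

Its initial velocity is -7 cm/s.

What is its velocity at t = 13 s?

Δv equals the area under the a-t graph; then v = v₀ + Δv.
0–2 s: -11 × 2 = -22 cm/s
2–8 s: -5 × 6 = -30 cm/s
8–9 s: -11 × 1 = -11 cm/s
9–13 s: 9 × 4 = 36 cm/s
Δv = -27 cm/s, so v(13) = -7 + (-27) = -34 cm/s.

-34 cm/s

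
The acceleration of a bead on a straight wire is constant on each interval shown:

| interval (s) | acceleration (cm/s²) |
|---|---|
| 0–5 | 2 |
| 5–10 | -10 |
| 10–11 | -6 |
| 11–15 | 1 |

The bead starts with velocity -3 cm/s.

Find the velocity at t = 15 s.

Δv equals the area under the a-t graph; then v = v₀ + Δv.
0–5 s: 2 × 5 = 10 cm/s
5–10 s: -10 × 5 = -50 cm/s
10–11 s: -6 × 1 = -6 cm/s
11–15 s: 1 × 4 = 4 cm/s
Δv = -42 cm/s, so v(15) = -3 + (-42) = -45 cm/s.

-45 cm/s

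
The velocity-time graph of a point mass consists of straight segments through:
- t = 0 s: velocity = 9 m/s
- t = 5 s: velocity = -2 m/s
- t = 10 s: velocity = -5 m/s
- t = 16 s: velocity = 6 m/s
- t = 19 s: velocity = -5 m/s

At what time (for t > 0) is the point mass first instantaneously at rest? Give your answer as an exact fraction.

t = 45/11 s

v changes sign on 0–5 s (from 9 to -2); the graph is linear there, so v = 0 at t = 0 + (-9)·(5 − 0)/(-2 − 9) = 45/11 s.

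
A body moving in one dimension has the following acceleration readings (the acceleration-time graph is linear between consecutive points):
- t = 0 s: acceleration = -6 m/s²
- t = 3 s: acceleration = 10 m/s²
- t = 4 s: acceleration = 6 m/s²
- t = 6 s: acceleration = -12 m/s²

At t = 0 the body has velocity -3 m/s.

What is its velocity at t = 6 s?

5 m/s

Δv equals the area under the a-t graph; then v = v₀ + Δv.
0–3 s: ½(-6 + 10)(3) = 6 m/s
3–4 s: ½(10 + 6)(1) = 8 m/s
4–6 s: ½(6 + -12)(2) = -6 m/s
Δv = 8 m/s, so v(6) = -3 + (8) = 5 m/s.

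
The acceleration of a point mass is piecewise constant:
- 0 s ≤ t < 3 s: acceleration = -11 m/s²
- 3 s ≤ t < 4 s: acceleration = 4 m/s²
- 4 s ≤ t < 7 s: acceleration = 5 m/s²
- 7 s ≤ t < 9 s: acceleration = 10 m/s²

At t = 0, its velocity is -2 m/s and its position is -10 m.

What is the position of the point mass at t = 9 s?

-181 m

On each constant-a segment, Δv = aΔt and Δx = v₀Δt + ½aΔt²; chain segment to segment.
0–3 s: v starts -2 m/s; Δx = -2·3 + ½·-11·3² = -55.5 m; v ends -35 m/s.
3–4 s: v starts -35 m/s; Δx = -35·1 + ½·4·1² = -33 m; v ends -31 m/s.
4–7 s: v starts -31 m/s; Δx = -31·3 + ½·5·3² = -70.5 m; v ends -16 m/s.
7–9 s: v starts -16 m/s; Δx = -16·2 + ½·10·2² = -12 m; v ends 4 m/s.
x(9) = -10 + Σ Δx = -181 m.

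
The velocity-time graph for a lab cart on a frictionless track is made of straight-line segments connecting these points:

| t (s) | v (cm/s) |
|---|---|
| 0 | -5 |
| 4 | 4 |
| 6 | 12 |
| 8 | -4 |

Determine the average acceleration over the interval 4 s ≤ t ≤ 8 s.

Average acceleration = Δv/Δt = (-4 − 4)/(8 − 4) = -2 cm/s².

-2 cm/s²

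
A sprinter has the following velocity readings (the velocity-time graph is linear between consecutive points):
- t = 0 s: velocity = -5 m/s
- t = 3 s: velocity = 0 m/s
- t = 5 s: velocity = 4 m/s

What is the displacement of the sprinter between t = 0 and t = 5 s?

-3.5 m

Displacement is the signed area under the v-t curve.
0–3 s: ½(-5 + 0)(3) = -7.5 m
3–5 s: ½(0 + 4)(2) = 4 m
Net displacement = -3.5 m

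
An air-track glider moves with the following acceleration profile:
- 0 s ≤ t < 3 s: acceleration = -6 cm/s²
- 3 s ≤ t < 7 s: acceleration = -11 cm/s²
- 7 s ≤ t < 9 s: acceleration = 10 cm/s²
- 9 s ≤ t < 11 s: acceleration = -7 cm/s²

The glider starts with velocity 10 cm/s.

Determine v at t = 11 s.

-46 cm/s

Δv equals the area under the a-t graph; then v = v₀ + Δv.
0–3 s: -6 × 3 = -18 cm/s
3–7 s: -11 × 4 = -44 cm/s
7–9 s: 10 × 2 = 20 cm/s
9–11 s: -7 × 2 = -14 cm/s
Δv = -56 cm/s, so v(11) = 10 + (-56) = -46 cm/s.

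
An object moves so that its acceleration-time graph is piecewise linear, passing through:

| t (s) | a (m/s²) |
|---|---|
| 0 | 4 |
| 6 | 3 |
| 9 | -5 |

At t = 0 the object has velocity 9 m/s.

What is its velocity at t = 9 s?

Δv equals the area under the a-t graph; then v = v₀ + Δv.
0–6 s: ½(4 + 3)(6) = 21 m/s
6–9 s: ½(3 + -5)(3) = -3 m/s
Δv = 18 m/s, so v(9) = 9 + (18) = 27 m/s.

27 m/s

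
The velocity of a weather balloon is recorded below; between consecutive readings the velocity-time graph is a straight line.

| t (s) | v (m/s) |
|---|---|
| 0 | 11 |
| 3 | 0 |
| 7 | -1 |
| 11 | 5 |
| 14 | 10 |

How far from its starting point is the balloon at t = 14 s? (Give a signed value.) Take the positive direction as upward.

45 m

Displacement is the signed area under the v-t curve.
0–3 s: ½(11 + 0)(3) = 16.5 m
3–7 s: ½(0 + -1)(4) = -2 m
7–11 s: ½(-1 + 5)(4) = 8 m
11–14 s: ½(5 + 10)(3) = 22.5 m
Net displacement = 45 m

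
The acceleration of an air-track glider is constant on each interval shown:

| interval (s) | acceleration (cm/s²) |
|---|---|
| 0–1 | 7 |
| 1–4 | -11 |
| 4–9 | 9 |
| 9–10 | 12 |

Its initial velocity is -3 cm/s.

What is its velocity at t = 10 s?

Δv equals the area under the a-t graph; then v = v₀ + Δv.
0–1 s: 7 × 1 = 7 cm/s
1–4 s: -11 × 3 = -33 cm/s
4–9 s: 9 × 5 = 45 cm/s
9–10 s: 12 × 1 = 12 cm/s
Δv = 31 cm/s, so v(10) = -3 + (31) = 28 cm/s.

28 cm/s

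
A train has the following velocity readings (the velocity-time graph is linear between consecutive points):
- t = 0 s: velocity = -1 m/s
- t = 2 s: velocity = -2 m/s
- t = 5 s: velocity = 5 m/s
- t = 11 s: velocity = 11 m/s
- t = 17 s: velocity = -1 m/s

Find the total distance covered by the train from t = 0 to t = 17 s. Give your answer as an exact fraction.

Distance (not displacement) is the total path length: add the absolute areas under v-t.
0–2 s: |½(-1 + -2)(2)| = 3 m
2–5 s: v = 0 at t = 20/7 s; triangle areas 6/7 + 75/14 = 87/14 m
5–11 s: |½(5 + 11)(6)| = 48 m
11–17 s: v = 0 at t = 16.5 s; triangle areas 30.25 + 0.25 = 30.5 m
Total distance = 614/7 m

614/7 m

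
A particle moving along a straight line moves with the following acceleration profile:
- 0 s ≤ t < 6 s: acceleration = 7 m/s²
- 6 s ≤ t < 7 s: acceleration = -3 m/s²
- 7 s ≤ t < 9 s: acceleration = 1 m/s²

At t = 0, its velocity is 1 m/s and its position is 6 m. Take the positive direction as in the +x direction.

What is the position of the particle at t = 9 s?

261.5 m

On each constant-a segment, Δv = aΔt and Δx = v₀Δt + ½aΔt²; chain segment to segment.
0–6 s: v starts 1 m/s; Δx = 1·6 + ½·7·6² = 132 m; v ends 43 m/s.
6–7 s: v starts 43 m/s; Δx = 43·1 + ½·-3·1² = 41.5 m; v ends 40 m/s.
7–9 s: v starts 40 m/s; Δx = 40·2 + ½·1·2² = 82 m; v ends 42 m/s.
x(9) = 6 + Σ Δx = 261.5 m.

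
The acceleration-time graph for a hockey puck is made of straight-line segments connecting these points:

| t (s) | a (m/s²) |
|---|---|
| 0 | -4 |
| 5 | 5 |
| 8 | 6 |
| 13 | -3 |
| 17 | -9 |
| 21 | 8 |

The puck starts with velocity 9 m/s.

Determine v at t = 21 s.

Δv equals the area under the a-t graph; then v = v₀ + Δv.
0–5 s: ½(-4 + 5)(5) = 2.5 m/s
5–8 s: ½(5 + 6)(3) = 16.5 m/s
8–13 s: ½(6 + -3)(5) = 7.5 m/s
13–17 s: ½(-3 + -9)(4) = -24 m/s
17–21 s: ½(-9 + 8)(4) = -2 m/s
Δv = 0.5 m/s, so v(21) = 9 + (0.5) = 9.5 m/s.

9.5 m/s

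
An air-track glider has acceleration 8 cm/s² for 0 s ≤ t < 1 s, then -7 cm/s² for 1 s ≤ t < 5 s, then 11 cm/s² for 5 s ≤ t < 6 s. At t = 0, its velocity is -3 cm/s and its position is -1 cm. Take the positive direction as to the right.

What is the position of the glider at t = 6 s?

-53.5 cm

On each constant-a segment, Δv = aΔt and Δx = v₀Δt + ½aΔt²; chain segment to segment.
0–1 s: v starts -3 cm/s; Δx = -3·1 + ½·8·1² = 1 cm; v ends 5 cm/s.
1–5 s: v starts 5 cm/s; Δx = 5·4 + ½·-7·4² = -36 cm; v ends -23 cm/s.
5–6 s: v starts -23 cm/s; Δx = -23·1 + ½·11·1² = -17.5 cm; v ends -12 cm/s.
x(6) = -1 + Σ Δx = -53.5 cm.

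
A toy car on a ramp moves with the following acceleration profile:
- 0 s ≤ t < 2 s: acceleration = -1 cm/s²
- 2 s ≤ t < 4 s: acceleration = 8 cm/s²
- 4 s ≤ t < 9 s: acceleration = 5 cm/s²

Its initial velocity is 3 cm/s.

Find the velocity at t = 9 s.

42 cm/s

Δv equals the area under the a-t graph; then v = v₀ + Δv.
0–2 s: -1 × 2 = -2 cm/s
2–4 s: 8 × 2 = 16 cm/s
4–9 s: 5 × 5 = 25 cm/s
Δv = 39 cm/s, so v(9) = 3 + (39) = 42 cm/s.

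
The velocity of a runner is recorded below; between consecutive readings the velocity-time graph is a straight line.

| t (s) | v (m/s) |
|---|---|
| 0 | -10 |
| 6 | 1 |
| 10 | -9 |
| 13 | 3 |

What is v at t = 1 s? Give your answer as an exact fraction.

-49/6 m/s

On 0–6 s the graph is linear from -10 to 1 m/s: v(1) = -10 + (1 − -10)·(1 − 0)/(6 − 0) = -49/6 m/s.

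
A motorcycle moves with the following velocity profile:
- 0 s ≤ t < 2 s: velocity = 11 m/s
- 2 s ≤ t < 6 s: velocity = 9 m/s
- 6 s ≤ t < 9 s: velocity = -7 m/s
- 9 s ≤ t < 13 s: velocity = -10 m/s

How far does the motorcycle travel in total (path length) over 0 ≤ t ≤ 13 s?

Distance (not displacement) is the total path length: add the absolute areas under v-t.
0–2 s: |11| × 2 = 22 m
2–6 s: |9| × 4 = 36 m
6–9 s: |-7| × 3 = 21 m
9–13 s: |-10| × 4 = 40 m
Total distance = 119 m

119 m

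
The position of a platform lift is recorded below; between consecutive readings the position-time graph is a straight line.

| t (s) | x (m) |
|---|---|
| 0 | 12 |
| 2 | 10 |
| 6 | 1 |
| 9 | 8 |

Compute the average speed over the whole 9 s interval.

Average speed = (total path length)/(elapsed time); on a piecewise-linear x-t graph the path length is Σ|Δx|.
0–2 s: |Δx| = |10 − 12| = 2 m
2–6 s: |Δx| = |1 − 10| = 9 m
6–9 s: |Δx| = |8 − 1| = 7 m
Total path = 18 m; average speed = 18/9 = 2 m/s.

2 m/s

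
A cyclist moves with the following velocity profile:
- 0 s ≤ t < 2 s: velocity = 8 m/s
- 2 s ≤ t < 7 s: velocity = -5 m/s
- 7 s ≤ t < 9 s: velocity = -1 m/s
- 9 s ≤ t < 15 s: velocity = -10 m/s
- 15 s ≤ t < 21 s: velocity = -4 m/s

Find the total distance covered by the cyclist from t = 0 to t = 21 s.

Total distance travelled is ∫|v| dt — sum the magnitudes of each area piece.
0–2 s: |8| × 2 = 16 m
2–7 s: |-5| × 5 = 25 m
7–9 s: |-1| × 2 = 2 m
9–15 s: |-10| × 6 = 60 m
15–21 s: |-4| × 6 = 24 m
Total distance = 127 m

127 m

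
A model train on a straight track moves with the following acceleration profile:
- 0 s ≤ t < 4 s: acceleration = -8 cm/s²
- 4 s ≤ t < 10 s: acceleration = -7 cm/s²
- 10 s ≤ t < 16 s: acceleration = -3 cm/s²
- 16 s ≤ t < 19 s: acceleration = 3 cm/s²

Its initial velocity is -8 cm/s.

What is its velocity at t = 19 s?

Δv equals the area under the a-t graph; then v = v₀ + Δv.
0–4 s: -8 × 4 = -32 cm/s
4–10 s: -7 × 6 = -42 cm/s
10–16 s: -3 × 6 = -18 cm/s
16–19 s: 3 × 3 = 9 cm/s
Δv = -83 cm/s, so v(19) = -8 + (-83) = -91 cm/s.

-91 cm/s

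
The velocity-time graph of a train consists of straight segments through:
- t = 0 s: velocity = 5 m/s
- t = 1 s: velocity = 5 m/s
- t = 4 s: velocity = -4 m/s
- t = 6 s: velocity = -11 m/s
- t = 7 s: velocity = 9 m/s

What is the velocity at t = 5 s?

On 4–6 s the graph is linear from -4 to -11 m/s: v(5) = -4 + (-11 − -4)·(5 − 4)/(6 − 4) = -7.5 m/s.

-7.5 m/s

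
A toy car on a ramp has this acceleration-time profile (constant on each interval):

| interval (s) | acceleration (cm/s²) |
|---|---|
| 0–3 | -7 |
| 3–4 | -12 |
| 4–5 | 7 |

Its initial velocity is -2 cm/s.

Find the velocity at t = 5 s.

-28 cm/s

Δv equals the area under the a-t graph; then v = v₀ + Δv.
0–3 s: -7 × 3 = -21 cm/s
3–4 s: -12 × 1 = -12 cm/s
4–5 s: 7 × 1 = 7 cm/s
Δv = -26 cm/s, so v(5) = -2 + (-26) = -28 cm/s.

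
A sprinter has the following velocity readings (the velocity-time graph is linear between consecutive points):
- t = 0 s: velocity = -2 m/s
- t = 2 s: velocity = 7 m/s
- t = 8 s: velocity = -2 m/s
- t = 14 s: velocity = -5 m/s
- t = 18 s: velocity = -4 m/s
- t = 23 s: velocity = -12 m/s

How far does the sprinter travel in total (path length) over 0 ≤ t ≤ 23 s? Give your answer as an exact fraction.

Total distance travelled is ∫|v| dt — sum the magnitudes of each area piece.
0–2 s: v = 0 at t = 4/9 s; triangle areas 4/9 + 49/9 = 53/9 m
2–8 s: v = 0 at t = 20/3 s; triangle areas 49/3 + 4/3 = 53/3 m
8–14 s: |½(-2 + -5)(6)| = 21 m
14–18 s: |½(-5 + -4)(4)| = 18 m
18–23 s: |½(-4 + -12)(5)| = 40 m
Total distance = 923/9 m

923/9 m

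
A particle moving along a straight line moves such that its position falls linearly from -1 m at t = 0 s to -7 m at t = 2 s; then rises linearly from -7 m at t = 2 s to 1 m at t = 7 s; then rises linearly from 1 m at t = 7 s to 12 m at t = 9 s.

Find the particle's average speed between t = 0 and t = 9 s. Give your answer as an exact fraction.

Average speed = (total path length)/(elapsed time); on a piecewise-linear x-t graph the path length is Σ|Δx|.
0–2 s: |Δx| = |-7 − -1| = 6 m
2–7 s: |Δx| = |1 − -7| = 8 m
7–9 s: |Δx| = |12 − 1| = 11 m
Total path = 25 m; average speed = 25/9 = 25/9 m/s.

25/9 m/s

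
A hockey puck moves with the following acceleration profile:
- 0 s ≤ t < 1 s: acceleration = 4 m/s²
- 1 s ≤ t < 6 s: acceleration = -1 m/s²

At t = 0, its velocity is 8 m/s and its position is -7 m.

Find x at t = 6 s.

On each constant-a segment, Δv = aΔt and Δx = v₀Δt + ½aΔt²; chain segment to segment.
0–1 s: v starts 8 m/s; Δx = 8·1 + ½·4·1² = 10 m; v ends 12 m/s.
1–6 s: v starts 12 m/s; Δx = 12·5 + ½·-1·5² = 47.5 m; v ends 7 m/s.
x(6) = -7 + Σ Δx = 50.5 m.

50.5 m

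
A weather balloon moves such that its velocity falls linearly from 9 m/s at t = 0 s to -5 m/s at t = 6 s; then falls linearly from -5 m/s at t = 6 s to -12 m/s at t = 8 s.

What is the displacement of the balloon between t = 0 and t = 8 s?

-5 m

Net displacement equals the area under the velocity-time graph (areas below the axis count negative).
0–6 s: ½(9 + -5)(6) = 12 m
6–8 s: ½(-5 + -12)(2) = -17 m
Net displacement = -5 m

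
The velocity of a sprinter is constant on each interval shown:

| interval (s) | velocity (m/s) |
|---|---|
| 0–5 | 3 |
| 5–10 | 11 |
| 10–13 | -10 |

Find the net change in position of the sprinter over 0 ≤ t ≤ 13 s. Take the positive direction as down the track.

40 m

Net displacement equals the area under the velocity-time graph (areas below the axis count negative).
0–5 s: 3 × 5 = 15 m
5–10 s: 11 × 5 = 55 m
10–13 s: -10 × 3 = -30 m
Net displacement = 40 m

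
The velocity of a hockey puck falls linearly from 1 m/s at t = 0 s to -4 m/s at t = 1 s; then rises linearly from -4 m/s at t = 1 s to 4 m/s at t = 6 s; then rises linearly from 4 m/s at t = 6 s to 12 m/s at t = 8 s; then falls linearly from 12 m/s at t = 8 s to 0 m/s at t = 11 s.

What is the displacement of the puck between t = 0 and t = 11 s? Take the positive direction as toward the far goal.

Net displacement equals the area under the velocity-time graph (areas below the axis count negative).
0–1 s: ½(1 + -4)(1) = -1.5 m
1–6 s: ½(-4 + 4)(5) = 0 m
6–8 s: ½(4 + 12)(2) = 16 m
8–11 s: ½(12 + 0)(3) = 18 m
Net displacement = 32.5 m

32.5 m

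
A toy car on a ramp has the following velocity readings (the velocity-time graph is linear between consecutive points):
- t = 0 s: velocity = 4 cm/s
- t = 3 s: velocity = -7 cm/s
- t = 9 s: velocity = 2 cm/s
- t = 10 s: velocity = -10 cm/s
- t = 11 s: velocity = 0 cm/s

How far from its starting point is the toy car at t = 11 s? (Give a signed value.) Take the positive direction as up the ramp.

-28.5 cm

Net displacement equals the area under the velocity-time graph (areas below the axis count negative).
0–3 s: ½(4 + -7)(3) = -4.5 cm
3–9 s: ½(-7 + 2)(6) = -15 cm
9–10 s: ½(2 + -10)(1) = -4 cm
10–11 s: ½(-10 + 0)(1) = -5 cm
Net displacement = -28.5 cm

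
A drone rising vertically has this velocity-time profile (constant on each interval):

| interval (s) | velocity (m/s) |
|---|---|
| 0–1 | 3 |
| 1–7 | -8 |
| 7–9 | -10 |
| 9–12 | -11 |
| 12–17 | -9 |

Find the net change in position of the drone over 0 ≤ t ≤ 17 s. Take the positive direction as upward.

Net displacement equals the area under the velocity-time graph (areas below the axis count negative).
0–1 s: 3 × 1 = 3 m
1–7 s: -8 × 6 = -48 m
7–9 s: -10 × 2 = -20 m
9–12 s: -11 × 3 = -33 m
12–17 s: -9 × 5 = -45 m
Net displacement = -143 m

-143 m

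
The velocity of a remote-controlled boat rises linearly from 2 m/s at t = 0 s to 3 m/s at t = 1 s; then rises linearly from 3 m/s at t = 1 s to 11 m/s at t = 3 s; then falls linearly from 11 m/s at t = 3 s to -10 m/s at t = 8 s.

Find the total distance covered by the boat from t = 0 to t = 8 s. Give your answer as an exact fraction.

Total distance travelled is ∫|v| dt — sum the magnitudes of each area piece.
0–1 s: |½(2 + 3)(1)| = 2.5 m
1–3 s: |½(3 + 11)(2)| = 14 m
3–8 s: v = 0 at t = 118/21 s; triangle areas 605/42 + 250/21 = 1105/42 m
Total distance = 899/21 m

899/21 m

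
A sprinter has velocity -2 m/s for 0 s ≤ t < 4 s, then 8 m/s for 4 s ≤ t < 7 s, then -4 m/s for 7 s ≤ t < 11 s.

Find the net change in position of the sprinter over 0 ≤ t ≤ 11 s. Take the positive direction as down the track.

Displacement is the signed area under the v-t curve.
0–4 s: -2 × 4 = -8 m
4–7 s: 8 × 3 = 24 m
7–11 s: -4 × 4 = -16 m
Net displacement = 0 m

0 m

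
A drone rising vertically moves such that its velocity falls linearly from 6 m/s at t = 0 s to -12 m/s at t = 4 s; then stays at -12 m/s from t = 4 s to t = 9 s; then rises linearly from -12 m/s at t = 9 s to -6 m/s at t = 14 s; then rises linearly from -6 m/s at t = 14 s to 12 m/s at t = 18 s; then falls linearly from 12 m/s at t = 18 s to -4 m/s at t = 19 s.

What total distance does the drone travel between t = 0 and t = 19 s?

150 m

Total distance travelled is ∫|v| dt — sum the magnitudes of each area piece.
0–4 s: v = 0 at t = 4/3 s; triangle areas 4 + 16 = 20 m
4–9 s: |-12| × 5 = 60 m
9–14 s: |½(-12 + -6)(5)| = 45 m
14–18 s: v = 0 at t = 46/3 s; triangle areas 4 + 16 = 20 m
18–19 s: v = 0 at t = 18.75 s; triangle areas 4.5 + 0.5 = 5 m
Total distance = 150 m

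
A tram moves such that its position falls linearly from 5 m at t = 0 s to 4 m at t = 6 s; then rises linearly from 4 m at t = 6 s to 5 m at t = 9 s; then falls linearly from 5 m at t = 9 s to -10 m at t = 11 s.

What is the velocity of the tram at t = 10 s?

Velocity is the slope of the x-t graph on 9–11 s: (-10 − 5)/(11 − 9) = -7.5 m/s.

-7.5 m/s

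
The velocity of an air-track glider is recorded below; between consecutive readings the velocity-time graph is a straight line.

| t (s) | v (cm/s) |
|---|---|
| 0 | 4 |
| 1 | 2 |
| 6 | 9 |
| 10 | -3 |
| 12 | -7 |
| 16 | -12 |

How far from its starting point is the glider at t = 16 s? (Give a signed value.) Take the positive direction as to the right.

-5.5 cm

Net displacement equals the area under the velocity-time graph (areas below the axis count negative).
0–1 s: ½(4 + 2)(1) = 3 cm
1–6 s: ½(2 + 9)(5) = 27.5 cm
6–10 s: ½(9 + -3)(4) = 12 cm
10–12 s: ½(-3 + -7)(2) = -10 cm
12–16 s: ½(-7 + -12)(4) = -38 cm
Net displacement = -5.5 cm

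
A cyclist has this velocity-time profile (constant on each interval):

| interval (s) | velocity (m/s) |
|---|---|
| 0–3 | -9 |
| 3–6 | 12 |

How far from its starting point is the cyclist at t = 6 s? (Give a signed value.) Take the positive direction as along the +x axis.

Displacement is the signed area under the v-t curve.
0–3 s: -9 × 3 = -27 m
3–6 s: 12 × 3 = 36 m
Net displacement = 9 m

9 m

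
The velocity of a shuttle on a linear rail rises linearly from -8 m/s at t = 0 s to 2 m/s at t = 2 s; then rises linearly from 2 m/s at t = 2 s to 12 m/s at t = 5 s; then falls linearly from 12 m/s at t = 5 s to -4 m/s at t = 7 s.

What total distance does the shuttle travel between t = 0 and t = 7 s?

37.8 m

Total distance travelled is ∫|v| dt — sum the magnitudes of each area piece.
0–2 s: v = 0 at t = 1.6 s; triangle areas 6.4 + 0.4 = 6.8 m
2–5 s: |½(2 + 12)(3)| = 21 m
5–7 s: v = 0 at t = 6.5 s; triangle areas 9 + 1 = 10 m
Total distance = 37.8 m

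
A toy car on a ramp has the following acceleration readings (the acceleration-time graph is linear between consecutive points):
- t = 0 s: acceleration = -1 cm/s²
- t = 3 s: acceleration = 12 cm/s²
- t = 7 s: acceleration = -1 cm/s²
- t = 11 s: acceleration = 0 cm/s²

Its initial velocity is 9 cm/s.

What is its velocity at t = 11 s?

Δv equals the area under the a-t graph; then v = v₀ + Δv.
0–3 s: ½(-1 + 12)(3) = 16.5 cm/s
3–7 s: ½(12 + -1)(4) = 22 cm/s
7–11 s: ½(-1 + 0)(4) = -2 cm/s
Δv = 36.5 cm/s, so v(11) = 9 + (36.5) = 45.5 cm/s.

45.5 cm/s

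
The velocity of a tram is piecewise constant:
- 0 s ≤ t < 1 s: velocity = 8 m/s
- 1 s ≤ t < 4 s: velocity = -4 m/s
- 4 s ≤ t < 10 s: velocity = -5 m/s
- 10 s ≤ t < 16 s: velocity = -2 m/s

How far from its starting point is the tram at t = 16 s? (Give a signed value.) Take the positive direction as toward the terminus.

Net displacement equals the area under the velocity-time graph (areas below the axis count negative).
0–1 s: 8 × 1 = 8 m
1–4 s: -4 × 3 = -12 m
4–10 s: -5 × 6 = -30 m
10–16 s: -2 × 6 = -12 m
Net displacement = -46 m

-46 m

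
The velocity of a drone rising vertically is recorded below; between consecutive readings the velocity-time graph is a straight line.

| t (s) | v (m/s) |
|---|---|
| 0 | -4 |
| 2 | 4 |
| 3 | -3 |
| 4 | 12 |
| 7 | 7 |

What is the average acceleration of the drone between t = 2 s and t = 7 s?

0.6 m/s²

Average acceleration = Δv/Δt = (7 − 4)/(7 − 2) = 0.6 m/s².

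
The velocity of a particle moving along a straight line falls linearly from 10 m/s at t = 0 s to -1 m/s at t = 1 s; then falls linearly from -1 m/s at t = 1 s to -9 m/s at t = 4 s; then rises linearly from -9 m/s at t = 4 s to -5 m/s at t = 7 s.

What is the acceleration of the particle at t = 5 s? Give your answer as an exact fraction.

Acceleration is the slope of the v-t graph on 4–7 s: (-5 − -9)/(7 − 4) = 4/3 m/s².

4/3 m/s²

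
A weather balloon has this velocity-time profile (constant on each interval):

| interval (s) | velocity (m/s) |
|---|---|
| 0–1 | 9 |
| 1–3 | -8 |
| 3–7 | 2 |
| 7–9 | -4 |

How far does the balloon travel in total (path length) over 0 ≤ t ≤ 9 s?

41 m

Total distance travelled is ∫|v| dt — sum the magnitudes of each area piece.
0–1 s: |9| × 1 = 9 m
1–3 s: |-8| × 2 = 16 m
3–7 s: |2| × 4 = 8 m
7–9 s: |-4| × 2 = 8 m
Total distance = 41 m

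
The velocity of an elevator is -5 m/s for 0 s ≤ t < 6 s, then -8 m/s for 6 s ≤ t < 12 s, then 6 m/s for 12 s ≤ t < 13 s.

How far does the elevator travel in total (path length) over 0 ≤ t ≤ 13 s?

Total distance travelled is ∫|v| dt — sum the magnitudes of each area piece.
0–6 s: |-5| × 6 = 30 m
6–12 s: |-8| × 6 = 48 m
12–13 s: |6| × 1 = 6 m
Total distance = 84 m

84 m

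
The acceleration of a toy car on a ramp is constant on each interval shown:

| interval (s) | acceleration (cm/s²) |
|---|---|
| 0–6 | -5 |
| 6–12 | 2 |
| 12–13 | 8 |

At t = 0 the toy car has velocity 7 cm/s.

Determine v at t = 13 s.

Δv equals the area under the a-t graph; then v = v₀ + Δv.
0–6 s: -5 × 6 = -30 cm/s
6–12 s: 2 × 6 = 12 cm/s
12–13 s: 8 × 1 = 8 cm/s
Δv = -10 cm/s, so v(13) = 7 + (-10) = -3 cm/s.

-3 cm/s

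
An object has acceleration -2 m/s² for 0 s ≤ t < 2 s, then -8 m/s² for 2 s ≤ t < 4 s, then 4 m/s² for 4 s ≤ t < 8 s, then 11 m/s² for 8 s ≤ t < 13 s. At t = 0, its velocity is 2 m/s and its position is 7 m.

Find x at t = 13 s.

On each constant-a segment, Δv = aΔt and Δx = v₀Δt + ½aΔt²; chain segment to segment.
0–2 s: v starts 2 m/s; Δx = 2·2 + ½·-2·2² = 0 m; v ends -2 m/s.
2–4 s: v starts -2 m/s; Δx = -2·2 + ½·-8·2² = -20 m; v ends -18 m/s.
4–8 s: v starts -18 m/s; Δx = -18·4 + ½·4·4² = -40 m; v ends -2 m/s.
8–13 s: v starts -2 m/s; Δx = -2·5 + ½·11·5² = 127.5 m; v ends 53 m/s.
x(13) = 7 + Σ Δx = 74.5 m.

74.5 m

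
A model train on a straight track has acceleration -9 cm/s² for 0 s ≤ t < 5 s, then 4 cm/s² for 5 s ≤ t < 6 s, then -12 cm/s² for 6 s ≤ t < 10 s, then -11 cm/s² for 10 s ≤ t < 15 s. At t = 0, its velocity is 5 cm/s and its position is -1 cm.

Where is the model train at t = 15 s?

-924 cm

On each constant-a segment, Δv = aΔt and Δx = v₀Δt + ½aΔt²; chain segment to segment.
0–5 s: v starts 5 cm/s; Δx = 5·5 + ½·-9·5² = -87.5 cm; v ends -40 cm/s.
5–6 s: v starts -40 cm/s; Δx = -40·1 + ½·4·1² = -38 cm; v ends -36 cm/s.
6–10 s: v starts -36 cm/s; Δx = -36·4 + ½·-12·4² = -240 cm; v ends -84 cm/s.
10–15 s: v starts -84 cm/s; Δx = -84·5 + ½·-11·5² = -557.5 cm; v ends -139 cm/s.
x(15) = -1 + Σ Δx = -924 cm.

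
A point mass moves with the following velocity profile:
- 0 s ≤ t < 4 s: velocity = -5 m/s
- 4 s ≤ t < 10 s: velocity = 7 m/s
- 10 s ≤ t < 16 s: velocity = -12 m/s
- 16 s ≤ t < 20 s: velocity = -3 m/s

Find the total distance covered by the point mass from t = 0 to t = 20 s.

146 m

Distance (not displacement) is the total path length: add the absolute areas under v-t.
0–4 s: |-5| × 4 = 20 m
4–10 s: |7| × 6 = 42 m
10–16 s: |-12| × 6 = 72 m
16–20 s: |-3| × 4 = 12 m
Total distance = 146 m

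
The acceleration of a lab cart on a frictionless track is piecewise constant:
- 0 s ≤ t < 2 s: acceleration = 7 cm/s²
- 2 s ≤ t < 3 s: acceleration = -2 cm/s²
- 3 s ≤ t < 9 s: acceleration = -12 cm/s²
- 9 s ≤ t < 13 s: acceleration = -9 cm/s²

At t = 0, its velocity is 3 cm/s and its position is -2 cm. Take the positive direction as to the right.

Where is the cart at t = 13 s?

-392 cm

On each constant-a segment, Δv = aΔt and Δx = v₀Δt + ½aΔt²; chain segment to segment.
0–2 s: v starts 3 cm/s; Δx = 3·2 + ½·7·2² = 20 cm; v ends 17 cm/s.
2–3 s: v starts 17 cm/s; Δx = 17·1 + ½·-2·1² = 16 cm; v ends 15 cm/s.
3–9 s: v starts 15 cm/s; Δx = 15·6 + ½·-12·6² = -126 cm; v ends -57 cm/s.
9–13 s: v starts -57 cm/s; Δx = -57·4 + ½·-9·4² = -300 cm; v ends -93 cm/s.
x(13) = -2 + Σ Δx = -392 cm.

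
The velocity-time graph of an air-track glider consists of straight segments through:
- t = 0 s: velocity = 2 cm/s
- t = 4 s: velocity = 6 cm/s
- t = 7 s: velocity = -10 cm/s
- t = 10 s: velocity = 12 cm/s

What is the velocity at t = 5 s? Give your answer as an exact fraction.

2/3 cm/s

On 4–7 s the graph is linear from 6 to -10 cm/s: v(5) = 6 + (-10 − 6)·(5 − 4)/(7 − 4) = 2/3 cm/s.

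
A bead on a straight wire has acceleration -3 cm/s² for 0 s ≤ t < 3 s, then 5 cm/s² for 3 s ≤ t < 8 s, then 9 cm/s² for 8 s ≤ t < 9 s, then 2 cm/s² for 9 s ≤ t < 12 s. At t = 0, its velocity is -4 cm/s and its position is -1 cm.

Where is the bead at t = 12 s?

On each constant-a segment, Δv = aΔt and Δx = v₀Δt + ½aΔt²; chain segment to segment.
0–3 s: v starts -4 cm/s; Δx = -4·3 + ½·-3·3² = -25.5 cm; v ends -13 cm/s.
3–8 s: v starts -13 cm/s; Δx = -13·5 + ½·5·5² = -2.5 cm; v ends 12 cm/s.
8–9 s: v starts 12 cm/s; Δx = 12·1 + ½·9·1² = 16.5 cm; v ends 21 cm/s.
9–12 s: v starts 21 cm/s; Δx = 21·3 + ½·2·3² = 72 cm; v ends 27 cm/s.
x(12) = -1 + Σ Δx = 59.5 cm.

59.5 cm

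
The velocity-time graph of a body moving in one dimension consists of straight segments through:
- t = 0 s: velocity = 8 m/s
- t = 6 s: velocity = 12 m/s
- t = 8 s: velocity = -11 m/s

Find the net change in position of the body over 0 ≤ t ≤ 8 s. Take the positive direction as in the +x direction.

Net displacement equals the area under the velocity-time graph (areas below the axis count negative).
0–6 s: ½(8 + 12)(6) = 60 m
6–8 s: ½(12 + -11)(2) = 1 m
Net displacement = 61 m

61 m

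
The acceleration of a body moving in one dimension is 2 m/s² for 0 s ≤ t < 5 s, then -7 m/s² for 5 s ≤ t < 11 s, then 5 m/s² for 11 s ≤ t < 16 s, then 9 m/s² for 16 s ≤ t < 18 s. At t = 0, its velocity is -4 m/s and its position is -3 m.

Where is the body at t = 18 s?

On each constant-a segment, Δv = aΔt and Δx = v₀Δt + ½aΔt²; chain segment to segment.
0–5 s: v starts -4 m/s; Δx = -4·5 + ½·2·5² = 5 m; v ends 6 m/s.
5–11 s: v starts 6 m/s; Δx = 6·6 + ½·-7·6² = -90 m; v ends -36 m/s.
11–16 s: v starts -36 m/s; Δx = -36·5 + ½·5·5² = -117.5 m; v ends -11 m/s.
16–18 s: v starts -11 m/s; Δx = -11·2 + ½·9·2² = -4 m; v ends 7 m/s.
x(18) = -3 + Σ Δx = -209.5 m.

-209.5 m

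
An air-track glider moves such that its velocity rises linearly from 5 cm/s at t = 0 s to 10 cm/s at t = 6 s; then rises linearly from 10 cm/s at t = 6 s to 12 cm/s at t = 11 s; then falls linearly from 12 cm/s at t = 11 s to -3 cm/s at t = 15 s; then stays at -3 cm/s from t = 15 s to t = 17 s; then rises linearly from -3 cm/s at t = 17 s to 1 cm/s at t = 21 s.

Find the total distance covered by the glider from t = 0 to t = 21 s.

Total distance travelled is ∫|v| dt — sum the magnitudes of each area piece.
0–6 s: |½(5 + 10)(6)| = 45 cm
6–11 s: |½(10 + 12)(5)| = 55 cm
11–15 s: v = 0 at t = 14.2 s; triangle areas 19.2 + 1.2 = 20.4 cm
15–17 s: |-3| × 2 = 6 cm
17–21 s: v = 0 at t = 20 s; triangle areas 4.5 + 0.5 = 5 cm
Total distance = 131.4 cm

131.4 cm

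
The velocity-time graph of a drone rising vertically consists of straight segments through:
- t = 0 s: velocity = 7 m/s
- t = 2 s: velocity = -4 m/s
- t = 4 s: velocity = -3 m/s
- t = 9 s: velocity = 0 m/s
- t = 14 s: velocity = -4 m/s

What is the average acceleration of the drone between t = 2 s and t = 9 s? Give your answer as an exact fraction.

4/7 m/s²

Average acceleration = Δv/Δt = (0 − -4)/(9 − 2) = 4/7 m/s².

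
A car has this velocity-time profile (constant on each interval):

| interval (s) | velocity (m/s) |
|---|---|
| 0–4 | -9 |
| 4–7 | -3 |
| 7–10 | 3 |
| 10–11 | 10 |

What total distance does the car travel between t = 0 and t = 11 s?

Total distance travelled is ∫|v| dt — sum the magnitudes of each area piece.
0–4 s: |-9| × 4 = 36 m
4–7 s: |-3| × 3 = 9 m
7–10 s: |3| × 3 = 9 m
10–11 s: |10| × 1 = 10 m
Total distance = 64 m

64 m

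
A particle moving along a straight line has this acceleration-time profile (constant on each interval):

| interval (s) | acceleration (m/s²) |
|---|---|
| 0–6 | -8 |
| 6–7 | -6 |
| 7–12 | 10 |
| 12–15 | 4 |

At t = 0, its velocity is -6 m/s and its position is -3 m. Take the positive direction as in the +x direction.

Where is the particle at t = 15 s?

-427 m

On each constant-a segment, Δv = aΔt and Δx = v₀Δt + ½aΔt²; chain segment to segment.
0–6 s: v starts -6 m/s; Δx = -6·6 + ½·-8·6² = -180 m; v ends -54 m/s.
6–7 s: v starts -54 m/s; Δx = -54·1 + ½·-6·1² = -57 m; v ends -60 m/s.
7–12 s: v starts -60 m/s; Δx = -60·5 + ½·10·5² = -175 m; v ends -10 m/s.
12–15 s: v starts -10 m/s; Δx = -10·3 + ½·4·3² = -12 m; v ends 2 m/s.
x(15) = -3 + Σ Δx = -427 m.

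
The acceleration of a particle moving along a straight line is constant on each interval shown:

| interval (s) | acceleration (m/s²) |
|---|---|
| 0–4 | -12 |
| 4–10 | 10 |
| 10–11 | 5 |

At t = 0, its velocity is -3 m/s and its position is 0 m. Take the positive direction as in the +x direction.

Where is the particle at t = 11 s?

On each constant-a segment, Δv = aΔt and Δx = v₀Δt + ½aΔt²; chain segment to segment.
0–4 s: v starts -3 m/s; Δx = -3·4 + ½·-12·4² = -108 m; v ends -51 m/s.
4–10 s: v starts -51 m/s; Δx = -51·6 + ½·10·6² = -126 m; v ends 9 m/s.
10–11 s: v starts 9 m/s; Δx = 9·1 + ½·5·1² = 11.5 m; v ends 14 m/s.
x(11) = 0 + Σ Δx = -222.5 m.

-222.5 m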